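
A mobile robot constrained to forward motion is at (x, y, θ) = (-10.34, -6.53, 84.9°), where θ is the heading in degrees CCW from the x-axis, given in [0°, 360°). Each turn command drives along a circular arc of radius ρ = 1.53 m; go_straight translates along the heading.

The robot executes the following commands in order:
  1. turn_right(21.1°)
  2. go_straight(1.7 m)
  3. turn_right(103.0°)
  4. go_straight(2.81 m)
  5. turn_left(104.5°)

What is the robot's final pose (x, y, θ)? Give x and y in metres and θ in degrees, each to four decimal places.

(-2.5639, -5.1847, 65.3000°)

set_pose: (x, y, θ) = (-10.3400, -6.5300, 84.9000°), ρ = 1.53
turn_right(21.1°): centre at ρ to the right, rotate −21.1° → (-10.1889, -5.9905, 63.8000°)
go_straight(1.7): x += 1.7·cos θ, y += 1.7·sin θ → (-9.4383, -4.4652, 63.8000°)
turn_right(103.0°): centre at ρ to the right, rotate −103.0° → (-7.0985, -3.9550, -39.2000° ≡ 320.8000°)
go_straight(2.81): x += 2.81·cos θ, y += 2.81·sin θ → (-4.9209, -5.7310, 320.8000°)
turn_left(104.5°): centre at ρ to the left, rotate +104.5° → (-2.5639, -5.1847, 425.3000° ≡ 65.3000°)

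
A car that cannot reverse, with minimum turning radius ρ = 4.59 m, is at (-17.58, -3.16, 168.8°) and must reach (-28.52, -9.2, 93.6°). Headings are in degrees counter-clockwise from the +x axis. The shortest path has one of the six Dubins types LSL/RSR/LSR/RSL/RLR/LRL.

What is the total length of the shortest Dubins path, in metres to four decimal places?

Let ψ = atan2(Δy, Δx) = atan2(-6.04, -10.94) = -151.0968° be the start→goal bearing.
Normalize: d = |goal − start| / ρ = 12.496608/4.59 = 2.722572, α = (θ_start − ψ) mod 360° = 319.8968° = 5.583253 rad, β = (θ_goal − ψ) mod 360° = 244.6968° = 4.270765 rad.
Common terms: sin α = -0.644166, cos α = 0.764886, sin β = -0.904059, cos β = -0.427408, cos(α−β) = 0.255446, d² = 7.412401. Work in radians in the unit-radius frame; every candidate has L = ρ·(t + p + q).
LSL: p² = 2 + d² − 2cos(α−β) + 2d(sin α − sin β) = 10.316661; p = √p² = 3.211956; φ = atan2(cos β − cos α, d + sin α − sin β) = -0.380306 rad; t = (φ − α) mod 2π = 0.319626 rad, q = (β − φ) mod 2π = 4.651071 rad → L = 4.59·(0.319626 + 3.211956 + 4.651071) = 4.59·8.182654 = 37.558381 m
RSR: p² = 2 + d² − 2cos(α−β) + 2d(sin β − sin α) = 7.486357; p = √p² = 2.736121; φ = atan2(cos α − cos β, d − sin α + sin β) = 0.450883 rad; t = (α − φ) mod 2π = 5.132369 rad, q = (φ − β) mod 2π = 2.463304 rad → L = 4.59·(5.132369 + 2.736121 + 2.463304) = 4.59·10.331794 = 47.422933 m
LSR: p² = d² − 2 + 2cos(α−β) + 2d(sin α + sin β) = -2.507017 < 0 → infeasible
RSL: p² = d² − 2 + 2cos(α−β) − 2d(sin α + sin β) = 14.353602; p = √p² = 3.788615; φ = atan2(cos α + cos β, d − sin α − sin β) − atan2(2, p) = -0.406860 rad; t = (α − φ) mod 2π = 5.990112 rad, q = (β − φ) mod 2π = 4.677625 rad → L = 4.59·(5.990112 + 3.788615 + 4.677625) = 4.59·14.456352 = 66.354655 m
RLR: c = (6 − d² + 2cos(α−β) + 2d(sin α − sin β))/8 = 0.064205; p = 2π − arccos c = 4.776639 rad; φ = atan2(cos α − cos β, d − sin α + sin β) = 0.450883 rad; t = (α − φ + p/2) mod 2π = 1.237503 rad, q = (α − β − t + p) mod 2π = 4.851623 rad → L = 4.59·(1.237503 + 4.776639 + 4.851623) = 4.59·10.865765 = 49.873860 m
LRL: c = (6 − d² + 2cos(α−β) − 2d(sin α − sin β))/8 = -0.289583; p = 2π − arccos c = 4.418598 rad; φ = atan2(cos β − cos α, d + sin α − sin β) = -0.380306 rad; t = (φ − α + p/2) mod 2π = 2.528926 rad, q = (β − α − t + p) mod 2π = 0.577185 rad → L = 4.59·(2.528926 + 4.418598 + 0.577185) = 4.59·7.524709 = 34.538413 m
Shortest: LRL with L = 34.538413 m ≈ 34.5384 m

34.5384 m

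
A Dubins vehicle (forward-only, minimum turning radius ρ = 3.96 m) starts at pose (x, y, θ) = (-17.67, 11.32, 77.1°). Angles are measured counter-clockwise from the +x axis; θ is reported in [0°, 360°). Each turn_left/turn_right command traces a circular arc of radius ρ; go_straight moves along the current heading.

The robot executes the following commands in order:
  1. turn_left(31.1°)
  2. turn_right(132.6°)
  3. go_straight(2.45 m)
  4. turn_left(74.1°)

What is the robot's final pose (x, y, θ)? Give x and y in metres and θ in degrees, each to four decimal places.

(-5.4831, 18.3170, 49.7000°)

set_pose: (x, y, θ) = (-17.6700, 11.3200, 77.1000°), ρ = 3.96
turn_left(31.1°): centre at ρ to the left, rotate +31.1° → (-17.7682, 13.4409, 108.2000°)
turn_right(132.6°): centre at ρ to the right, rotate −132.6° → (-12.3704, 18.2841, -24.4000° ≡ 335.6000°)
go_straight(2.45): x += 2.45·cos θ, y += 2.45·sin θ → (-10.1392, 17.2720, 335.6000°)
turn_left(74.1°): centre at ρ to the left, rotate +74.1° → (-5.4831, 18.3170, 409.7000° ≡ 49.7000°)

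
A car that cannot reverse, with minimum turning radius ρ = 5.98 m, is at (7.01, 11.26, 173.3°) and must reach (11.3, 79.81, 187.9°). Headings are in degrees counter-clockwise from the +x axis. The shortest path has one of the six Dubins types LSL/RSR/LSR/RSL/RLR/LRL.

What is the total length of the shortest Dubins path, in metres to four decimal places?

77.9632 m

Let ψ = atan2(Δy, Δx) = atan2(68.55, 4.29) = 86.4190° be the start→goal bearing.
Normalize: d = |goal − start| / ρ = 68.684107/5.98 = 11.485637, α = (θ_start − ψ) mod 360° = 86.8810° = 1.516360 rad, β = (θ_goal − ψ) mod 360° = 101.4810° = 1.771178 rad.
Common terms: sin α = 0.998519, cos α = 0.054410, sin β = 0.979991, cos β = -0.199043, cos(α−β) = 0.967709, d² = 131.919850. Work in radians in the unit-radius frame; every candidate has L = ρ·(t + p + q).
LSL: p² = 2 + d² − 2cos(α−β) + 2d(sin α − sin β) = 132.410043; p = √p² = 11.506956; φ = atan2(cos β − cos α, d + sin α − sin β) = -0.022028 rad; t = (φ − α) mod 2π = 4.744798 rad, q = (β − φ) mod 2π = 1.793206 rad → L = 5.98·(4.744798 + 11.506956 + 1.793206) = 5.98·18.044960 = 107.908859 m
RSR: p² = 2 + d² − 2cos(α−β) + 2d(sin β − sin α) = 131.558820; p = √p² = 11.469909; φ = atan2(cos α − cos β, d − sin α + sin β) = 0.022099 rad; t = (α − φ) mod 2π = 1.494261 rad, q = (φ − β) mod 2π = 4.534106 rad → L = 5.98·(1.494261 + 11.469909 + 4.534106) = 5.98·17.498277 = 104.639694 m
LSR: p² = d² − 2 + 2cos(α−β) + 2d(sin α + sin β) = 177.304149; p = √p² = 13.315560; φ = atan2(−cos α − cos β, d + sin α + sin β) − atan2(−2, p) = 0.159827 rad; t = (φ − α) mod 2π = 4.926653 rad, q = (φ − β) mod 2π = 4.671835 rad → L = 5.98·(4.926653 + 13.315560 + 4.671835) = 5.98·22.914048 = 137.026008 m
RSL: p² = d² − 2 + 2cos(α−β) − 2d(sin α + sin β) = 86.406388; p = √p² = 9.295504; φ = atan2(cos α + cos β, d − sin α − sin β) − atan2(2, p) = -0.227139 rad; t = (α − φ) mod 2π = 1.743499 rad, q = (β − φ) mod 2π = 1.998317 rad → L = 5.98·(1.743499 + 9.295504 + 1.998317) = 5.98·13.037319 = 77.963169 m
RLR: c = (6 − d² + 2cos(α−β) + 2d(sin α − sin β))/8 = -15.444852, |c| > 1 → infeasible
LRL: c = (6 − d² + 2cos(α−β) − 2d(sin α − sin β))/8 = -15.551255, |c| > 1 → infeasible
Shortest: RSL with L = 77.963169 m ≈ 77.9632 m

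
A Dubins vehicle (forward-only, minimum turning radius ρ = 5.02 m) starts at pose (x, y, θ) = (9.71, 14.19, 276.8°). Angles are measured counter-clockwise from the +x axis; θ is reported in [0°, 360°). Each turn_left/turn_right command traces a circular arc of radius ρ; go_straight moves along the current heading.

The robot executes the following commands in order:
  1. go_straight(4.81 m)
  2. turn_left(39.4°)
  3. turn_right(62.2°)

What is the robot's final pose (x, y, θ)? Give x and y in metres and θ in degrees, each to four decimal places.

(13.1406, 1.3781, 254.0000°)

set_pose: (x, y, θ) = (9.7100, 14.1900, 276.8000°), ρ = 5.02
go_straight(4.81): x += 4.81·cos θ, y += 4.81·sin θ → (10.2795, 9.4138, 276.8000°)
turn_left(39.4°): centre at ρ to the left, rotate +39.4° → (11.7897, 6.3850, 316.2000°)
turn_right(62.2°): centre at ρ to the right, rotate −62.2° → (13.1406, 1.3781, 254.0000°)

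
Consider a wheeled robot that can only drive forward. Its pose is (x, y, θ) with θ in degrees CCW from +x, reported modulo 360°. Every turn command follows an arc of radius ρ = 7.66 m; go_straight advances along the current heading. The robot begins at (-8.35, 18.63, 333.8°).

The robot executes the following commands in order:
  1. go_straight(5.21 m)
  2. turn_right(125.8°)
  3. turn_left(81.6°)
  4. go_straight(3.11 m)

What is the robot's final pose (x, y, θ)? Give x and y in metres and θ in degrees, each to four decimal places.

set_pose: (x, y, θ) = (-8.3500, 18.6300, 333.8000°), ρ = 7.66
go_straight(5.21): x += 5.21·cos θ, y += 5.21·sin θ → (-3.6753, 16.3298, 333.8000°)
turn_right(125.8°): centre at ρ to the right, rotate −125.8° → (-3.4611, 2.6934, 208.0000°)
turn_left(81.6°): centre at ρ to the left, rotate +81.6° → (-7.0811, -6.6396, 289.6000°)
go_straight(3.11): x += 3.11·cos θ, y += 3.11·sin θ → (-6.0378, -9.5694, 289.6000°)

(-6.0378, -9.5694, 289.6000°)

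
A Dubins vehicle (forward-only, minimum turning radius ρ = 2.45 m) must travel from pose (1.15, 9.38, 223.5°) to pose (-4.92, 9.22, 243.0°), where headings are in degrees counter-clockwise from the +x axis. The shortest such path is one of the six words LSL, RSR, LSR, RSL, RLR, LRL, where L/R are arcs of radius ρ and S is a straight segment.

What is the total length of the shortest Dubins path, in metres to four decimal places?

21.1781 m

Let ψ = atan2(Δy, Δx) = atan2(-0.16, -6.07) = -178.4901° be the start→goal bearing.
Normalize: d = |goal − start| / ρ = 6.072108/2.45 = 2.478412, α = (θ_start − ψ) mod 360° = 41.9901° = 0.732865 rad, β = (θ_goal − ψ) mod 360° = 61.4901° = 1.073204 rad.
Common terms: sin α = 0.669002, cos α = 0.743261, sin β = 0.878735, cos β = 0.477311, cos(α−β) = 0.942641, d² = 6.142524. Work in radians in the unit-radius frame; every candidate has L = ρ·(t + p + q).
LSL: p² = 2 + d² − 2cos(α−β) + 2d(sin α − sin β) = 5.217634; p = √p² = 2.284214; φ = atan2(cos β − cos α, d + sin α − sin β) = -0.116694 rad; t = (φ − α) mod 2π = 5.433626 rad, q = (β − φ) mod 2π = 1.189898 rad → L = 2.45·(5.433626 + 2.284214 + 1.189898) = 2.45·8.907739 = 21.823959 m
RSR: p² = 2 + d² − 2cos(α−β) + 2d(sin β − sin α) = 7.296848; p = √p² = 2.701268; φ = atan2(cos α − cos β, d − sin α + sin β) = 0.098613 rad; t = (α − φ) mod 2π = 0.634252 rad, q = (φ − β) mod 2π = 5.308594 rad → L = 2.45·(0.634252 + 2.701268 + 5.308594) = 2.45·8.644114 = 21.178079 m
LSR: p² = d² − 2 + 2cos(α−β) + 2d(sin α + sin β) = 13.699663; p = √p² = 3.701306; φ = atan2(−cos α − cos β, d + sin α + sin β) − atan2(−2, p) = 0.201050 rad; t = (φ − α) mod 2π = 5.751370 rad, q = (φ − β) mod 2π = 5.411031 rad → L = 2.45·(5.751370 + 3.701306 + 5.411031) = 2.45·14.863706 = 36.416080 m
RSL: p² = d² − 2 + 2cos(α−β) − 2d(sin α + sin β) = -1.644049 < 0 → infeasible
RLR: c = (6 − d² + 2cos(α−β) + 2d(sin α − sin β))/8 = 0.087894; p = 2π − arccos c = 4.800397 rad; φ = atan2(cos α − cos β, d − sin α + sin β) = 0.098613 rad; t = (α − φ + p/2) mod 2π = 3.034450 rad, q = (α − β − t + p) mod 2π = 1.425607 rad → L = 2.45·(3.034450 + 4.800397 + 1.425607) = 2.45·9.260454 = 22.688112 m
LRL: c = (6 − d² + 2cos(α−β) − 2d(sin α − sin β))/8 = 0.347796; p = 2π − arccos c = 5.067608 rad; φ = atan2(cos β − cos α, d + sin α − sin β) = -0.116694 rad; t = (φ − α + p/2) mod 2π = 1.684245 rad, q = (β − α − t + p) mod 2π = 3.723703 rad → L = 2.45·(1.684245 + 5.067608 + 3.723703) = 2.45·10.475555 = 25.665111 m
Shortest: RSR with L = 21.178079 m ≈ 21.1781 m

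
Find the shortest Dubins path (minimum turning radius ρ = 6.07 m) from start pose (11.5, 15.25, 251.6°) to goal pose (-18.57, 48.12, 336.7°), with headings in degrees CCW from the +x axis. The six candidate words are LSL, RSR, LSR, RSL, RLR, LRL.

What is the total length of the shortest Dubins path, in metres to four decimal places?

Let ψ = atan2(Δy, Δx) = atan2(32.87, -30.07) = 132.4528° be the start→goal bearing.
Normalize: d = |goal − start| / ρ = 44.549319/6.07 = 7.339262, α = (θ_start − ψ) mod 360° = 119.1472° = 2.079511 rad, β = (θ_goal − ψ) mod 360° = 204.2472° = 3.564787 rad.
Common terms: sin α = 0.873371, cos α = -0.487055, sin β = -0.410675, cos β = -0.911782, cos(α−β) = 0.085417, d² = 53.864763. Work in radians in the unit-radius frame; every candidate has L = ρ·(t + p + q).
LSL: p² = 2 + d² − 2cos(α−β) + 2d(sin α − sin β) = 74.541825; p = √p² = 8.633761; φ = atan2(cos β − cos α, d + sin α − sin β) = -0.049214 rad; t = (φ − α) mod 2π = 4.154460 rad, q = (β − φ) mod 2π = 3.614000 rad → L = 6.07·(4.154460 + 8.633761 + 3.614000) = 6.07·16.402221 = 99.561483 m
RSR: p² = 2 + d² − 2cos(α−β) + 2d(sin β − sin α) = 36.846033; p = √p² = 6.070093; φ = atan2(cos α − cos β, d − sin α + sin β) = 0.070028 rad; t = (α − φ) mod 2π = 2.009484 rad, q = (φ − β) mod 2π = 2.788426 rad → L = 6.07·(2.009484 + 6.070093 + 2.788426) = 6.07·10.868003 = 65.968781 m
LSR: p² = d² − 2 + 2cos(α−β) + 2d(sin α + sin β) = 58.827296; p = √p² = 7.669895; φ = atan2(−cos α − cos β, d + sin α + sin β) − atan2(−2, p) = 0.432488 rad; t = (φ − α) mod 2π = 4.636162 rad, q = (φ − β) mod 2π = 3.150886 rad → L = 6.07·(4.636162 + 7.669895 + 3.150886) = 6.07·15.456943 = 93.823647 m
RSL: p² = d² − 2 + 2cos(α−β) − 2d(sin α + sin β) = 45.243898; p = √p² = 6.726358; φ = atan2(cos α + cos β, d − sin α − sin β) − atan2(2, p) = -0.489695 rad; t = (α − φ) mod 2π = 2.569207 rad, q = (β − φ) mod 2π = 4.054482 rad → L = 6.07·(2.569207 + 6.726358 + 4.054482) = 6.07·13.350047 = 81.034785 m
RLR: c = (6 − d² + 2cos(α−β) + 2d(sin α − sin β))/8 = -3.605754, |c| > 1 → infeasible
LRL: c = (6 − d² + 2cos(α−β) − 2d(sin α − sin β))/8 = -8.317728, |c| > 1 → infeasible
Shortest: RSR with L = 65.968781 m ≈ 65.9688 m

65.9688 m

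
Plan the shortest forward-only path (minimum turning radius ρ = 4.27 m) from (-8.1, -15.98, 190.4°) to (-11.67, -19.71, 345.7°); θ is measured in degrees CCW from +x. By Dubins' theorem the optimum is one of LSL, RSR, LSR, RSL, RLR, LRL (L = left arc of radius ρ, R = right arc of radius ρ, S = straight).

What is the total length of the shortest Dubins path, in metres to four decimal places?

27.8129 m

Let ψ = atan2(Δy, Δx) = atan2(-3.73, -3.57) = -133.7444° be the start→goal bearing.
Normalize: d = |goal − start| / ρ = 5.163119/4.27 = 1.209161, α = (θ_start − ψ) mod 360° = 324.1444° = 5.657387 rad, β = (θ_goal − ψ) mod 360° = 119.4444° = 2.084698 rad.
Common terms: sin α = -0.585744, cos α = 0.810496, sin β = 0.870833, cos β = -0.491579, cos(α−β) = -0.908508, d² = 1.462071. Work in radians in the unit-radius frame; every candidate has L = ρ·(t + p + q).
LSL: p² = 2 + d² − 2cos(α−β) + 2d(sin α − sin β) = 1.756613; p = √p² = 1.325373; φ = atan2(cos β − cos α, d + sin α − sin β) = -1.758575 rad; t = (φ − α) mod 2π = 5.150409 rad, q = (β − φ) mod 2π = 3.843273 rad → L = 4.27·(5.150409 + 1.325373 + 3.843273) = 4.27·10.319054 = 44.062362 m
RSR: p² = 2 + d² − 2cos(α−β) + 2d(sin β − sin α) = 8.801562; p = √p² = 2.966743; φ = atan2(cos α − cos β, d − sin α + sin β) = 0.454363 rad; t = (α − φ) mod 2π = 5.203024 rad, q = (φ − β) mod 2π = 4.652850 rad → L = 4.27·(5.203024 + 2.966743 + 4.652850) = 4.27·12.822617 = 54.752575 m
LSR: p² = d² − 2 + 2cos(α−β) + 2d(sin α + sin β) = -1.665509 < 0 → infeasible
RSL: p² = d² − 2 + 2cos(α−β) − 2d(sin α + sin β) = -3.044382 < 0 → infeasible
RLR: c = (6 − d² + 2cos(α−β) + 2d(sin α − sin β))/8 = -0.100195; p = 2π − arccos c = 4.612025 rad; φ = atan2(cos α − cos β, d − sin α + sin β) = 0.454363 rad; t = (α − φ + p/2) mod 2π = 1.225851 rad, q = (α − β − t + p) mod 2π = 0.675678 rad → L = 4.27·(1.225851 + 4.612025 + 0.675678) = 4.27·6.513554 = 27.812877 m
LRL: c = (6 − d² + 2cos(α−β) − 2d(sin α − sin β))/8 = 0.780423; p = 2π − arccos c = 5.607732 rad; φ = atan2(cos β − cos α, d + sin α − sin β) = -1.758575 rad; t = (φ − α + p/2) mod 2π = 1.671090 rad, q = (β − α − t + p) mod 2π = 0.363953 rad → L = 4.27·(1.671090 + 5.607732 + 0.363953) = 4.27·7.642774 = 32.634646 m
Shortest: RLR with L = 27.812877 m ≈ 27.8129 m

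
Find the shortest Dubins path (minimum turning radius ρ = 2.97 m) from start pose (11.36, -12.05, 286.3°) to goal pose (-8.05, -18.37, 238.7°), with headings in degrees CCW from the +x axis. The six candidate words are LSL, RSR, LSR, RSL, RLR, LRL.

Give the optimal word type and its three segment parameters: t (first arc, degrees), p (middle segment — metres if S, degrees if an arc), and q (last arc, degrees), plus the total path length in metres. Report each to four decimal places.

RSL: t = 101.9278°, p = 14.5167 m, q = 54.3278°, L = 22.6164 m

Let ψ = atan2(Δy, Δx) = atan2(-6.32, -19.41) = -161.9645° be the start→goal bearing.
Normalize: d = |goal − start| / ρ = 20.412998/2.97 = 6.873063, α = (θ_start − ψ) mod 360° = 88.2645° = 1.540506 rad, β = (θ_goal − ψ) mod 360° = 40.6645° = 0.709729 rad.
Common terms: sin α = 0.999541, cos α = 0.030286, sin β = 0.651628, cos β = 0.758539, cos(α−β) = 0.674302, d² = 47.239001. Work in radians in the unit-radius frame; every candidate has L = ρ·(t + p + q).
LSL: p² = 2 + d² − 2cos(α−β) + 2d(sin α − sin β) = 52.672853; p = √p² = 7.257607; φ = atan2(cos β − cos α, d + sin α − sin β) = 0.100512 rad; t = (φ − α) mod 2π = 4.843192 rad, q = (β − φ) mod 2π = 0.609216 rad → L = 2.97·(4.843192 + 7.257607 + 0.609216) = 2.97·12.710015 = 37.748745 m
RSR: p² = 2 + d² − 2cos(α−β) + 2d(sin β − sin α) = 43.107938; p = √p² = 6.565664; φ = atan2(cos α − cos β, d − sin α + sin β) = -0.111147 rad; t = (α − φ) mod 2π = 1.651653 rad, q = (φ − β) mod 2π = 5.462309 rad → L = 2.97·(1.651653 + 6.565664 + 5.462309) = 2.97·13.679626 = 40.628488 m
LSR: p² = d² − 2 + 2cos(α−β) + 2d(sin α + sin β) = 69.284790; p = √p² = 8.323749; φ = atan2(−cos α − cos β, d + sin α + sin β) − atan2(−2, p) = 0.143530 rad; t = (φ − α) mod 2π = 4.886210 rad, q = (φ − β) mod 2π = 5.716986 rad → L = 2.97·(4.886210 + 8.323749 + 5.716986) = 2.97·18.926945 = 56.213025 m
RSL: p² = d² − 2 + 2cos(α−β) − 2d(sin α + sin β) = 23.890421; p = √p² = 4.887783; φ = atan2(cos α + cos β, d − sin α − sin β) − atan2(2, p) = -0.238471 rad; t = (α − φ) mod 2π = 1.778976 rad, q = (β − φ) mod 2π = 0.948200 rad → L = 2.97·(1.778976 + 4.887783 + 0.948200) = 2.97·7.614959 = 22.616427 m
RLR: c = (6 − d² + 2cos(α−β) + 2d(sin α − sin β))/8 = -4.388492, |c| > 1 → infeasible
LRL: c = (6 − d² + 2cos(α−β) − 2d(sin α − sin β))/8 = -5.584107, |c| > 1 → infeasible
Shortest: RSL with L = 22.616427 m ≈ 22.6164 m
Convert RSL to answer units (arcs ×180/π): t = 1.778976·180/π = 101.9278°, p = ρ·p = 2.97·4.887783 = 14.5167 m, q = 0.948200·180/π = 54.3278°, L = 22.6164 m.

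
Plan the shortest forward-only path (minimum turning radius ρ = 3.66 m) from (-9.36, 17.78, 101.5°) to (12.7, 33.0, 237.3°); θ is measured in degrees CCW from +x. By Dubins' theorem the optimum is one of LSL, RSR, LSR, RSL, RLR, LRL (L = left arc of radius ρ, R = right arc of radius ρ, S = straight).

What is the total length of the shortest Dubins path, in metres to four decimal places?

36.8637 m

Let ψ = atan2(Δy, Δx) = atan2(15.22, 22.06) = 34.6032° be the start→goal bearing.
Normalize: d = |goal − start| / ρ = 26.800970/3.66 = 7.322669, α = (θ_start − ψ) mod 360° = 66.8968° = 1.167569 rad, β = (θ_goal − ψ) mod 360° = 202.6968° = 3.537726 rad.
Common terms: sin α = 0.919800, cos α = 0.392389, sin β = -0.385854, cos β = -0.922560, cos(α−β) = -0.716911, d² = 53.621488. Work in radians in the unit-radius frame; every candidate has L = ρ·(t + p + q).
LSL: p² = 2 + d² − 2cos(α−β) + 2d(sin α − sin β) = 76.177052; p = √p² = 8.727947; φ = atan2(cos β − cos α, d + sin α − sin β) = -0.151235 rad; t = (φ − α) mod 2π = 4.964381 rad, q = (β − φ) mod 2π = 3.688962 rad → L = 3.66·(4.964381 + 8.727947 + 3.688962) = 3.66·17.381289 = 63.615518 m
RSR: p² = 2 + d² − 2cos(α−β) + 2d(sin β − sin α) = 37.933566; p = √p² = 6.159023; φ = atan2(cos α − cos β, d − sin α + sin β) = 0.215156 rad; t = (α − φ) mod 2π = 0.952414 rad, q = (φ − β) mod 2π = 2.960615 rad → L = 3.66·(0.952414 + 6.159023 + 2.960615) = 3.66·10.072051 = 36.863708 m
LSR: p² = d² − 2 + 2cos(α−β) + 2d(sin α + sin β) = 58.007475; p = √p² = 7.616264; φ = atan2(−cos α − cos β, d + sin α + sin β) − atan2(−2, p) = 0.324177 rad; t = (φ − α) mod 2π = 5.439793 rad, q = (φ − β) mod 2π = 3.069636 rad → L = 3.66·(5.439793 + 7.616264 + 3.069636) = 3.66·16.125692 = 59.020034 m
RSL: p² = d² − 2 + 2cos(α−β) − 2d(sin α + sin β) = 42.367858; p = √p² = 6.509060; φ = atan2(cos α + cos β, d − sin α − sin β) − atan2(2, p) = -0.376045 rad; t = (α − φ) mod 2π = 1.543615 rad, q = (β − φ) mod 2π = 3.913772 rad → L = 3.66·(1.543615 + 6.509060 + 3.913772) = 3.66·11.966446 = 43.797192 m
RLR: c = (6 − d² + 2cos(α−β) + 2d(sin α − sin β))/8 = -3.741696, |c| > 1 → infeasible
LRL: c = (6 − d² + 2cos(α−β) − 2d(sin α − sin β))/8 = -8.522131, |c| > 1 → infeasible
Shortest: RSR with L = 36.863708 m ≈ 36.8637 m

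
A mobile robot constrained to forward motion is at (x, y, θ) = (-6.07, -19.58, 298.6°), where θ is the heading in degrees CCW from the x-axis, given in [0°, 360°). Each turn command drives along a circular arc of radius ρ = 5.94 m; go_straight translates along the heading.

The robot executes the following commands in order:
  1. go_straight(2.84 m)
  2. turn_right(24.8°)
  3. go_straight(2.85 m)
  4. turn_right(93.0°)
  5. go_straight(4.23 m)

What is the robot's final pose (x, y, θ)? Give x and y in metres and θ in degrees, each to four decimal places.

set_pose: (x, y, θ) = (-6.0700, -19.5800, 298.6000°), ρ = 5.94
go_straight(2.84): x += 2.84·cos θ, y += 2.84·sin θ → (-4.7105, -22.0735, 298.6000°)
turn_right(24.8°): centre at ρ to the right, rotate −24.8° → (-3.9988, -24.5232, 273.8000°)
go_straight(2.85): x += 2.85·cos θ, y += 2.85·sin θ → (-3.8099, -27.3670, 273.8000°)
turn_right(93.0°): centre at ρ to the right, rotate −93.0° → (-9.6539, -33.7001, 180.8000°)
go_straight(4.23): x += 4.23·cos θ, y += 4.23·sin θ → (-13.8835, -33.7591, 180.8000°)

(-13.8835, -33.7591, 180.8000°)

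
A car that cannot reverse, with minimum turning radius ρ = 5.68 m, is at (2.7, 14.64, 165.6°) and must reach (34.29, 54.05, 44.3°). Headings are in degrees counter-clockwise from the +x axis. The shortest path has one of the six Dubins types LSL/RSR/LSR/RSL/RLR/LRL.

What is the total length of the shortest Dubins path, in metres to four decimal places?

57.3736 m

Let ψ = atan2(Δy, Δx) = atan2(39.41, 31.59) = 51.2853° be the start→goal bearing.
Normalize: d = |goal − start| / ρ = 50.508180/5.68 = 8.892285, α = (θ_start − ψ) mod 360° = 114.3147° = 1.995168 rad, β = (θ_goal − ψ) mod 360° = 353.0147° = 6.161269 rad.
Common terms: sin α = 0.911297, cos α = -0.411749, sin β = -0.121614, cos β = 0.992577, cos(α−β) = -0.519519, d² = 79.072735. Work in radians in the unit-radius frame; every candidate has L = ρ·(t + p + q).
LSL: p² = 2 + d² − 2cos(α−β) + 2d(sin α − sin β) = 100.481663; p = √p² = 10.024054; φ = atan2(cos β − cos α, d + sin α − sin β) = 0.140558 rad; t = (φ − α) mod 2π = 4.428575 rad, q = (β − φ) mod 2π = 6.020711 rad → L = 5.68·(4.428575 + 10.024054 + 6.020711) = 5.68·20.473340 = 116.288574 m
RSR: p² = 2 + d² − 2cos(α−β) + 2d(sin β − sin α) = 63.741883; p = √p² = 7.983851; φ = atan2(cos α − cos β, d − sin α + sin β) = -0.176816 rad; t = (α − φ) mod 2π = 2.171984 rad, q = (φ − β) mod 2π = 6.228286 rad → L = 5.68·(2.171984 + 7.983851 + 6.228286) = 5.68·16.384121 = 93.061808 m
LSR: p² = d² − 2 + 2cos(α−β) + 2d(sin α + sin β) = 90.077874; p = √p² = 9.490936; φ = atan2(−cos α − cos β, d + sin α + sin β) − atan2(−2, p) = 0.147770 rad; t = (φ − α) mod 2π = 4.435787 rad, q = (φ − β) mod 2π = 0.269686 rad → L = 5.68·(4.435787 + 9.490936 + 0.269686) = 5.68·14.196409 = 80.635602 m
RSL: p² = d² − 2 + 2cos(α−β) − 2d(sin α + sin β) = 61.989519; p = √p² = 7.873342; φ = atan2(cos α + cos β, d − sin α − sin β) − atan2(2, p) = -0.177198 rad; t = (α − φ) mod 2π = 2.172367 rad, q = (β − φ) mod 2π = 0.055282 rad → L = 5.68·(2.172367 + 7.873342 + 0.055282) = 5.68·10.100991 = 57.373632 m
RLR: c = (6 − d² + 2cos(α−β) + 2d(sin α − sin β))/8 = -6.967735, |c| > 1 → infeasible
LRL: c = (6 − d² + 2cos(α−β) − 2d(sin α − sin β))/8 = -11.560208, |c| > 1 → infeasible
Shortest: RSL with L = 57.373632 m ≈ 57.3736 m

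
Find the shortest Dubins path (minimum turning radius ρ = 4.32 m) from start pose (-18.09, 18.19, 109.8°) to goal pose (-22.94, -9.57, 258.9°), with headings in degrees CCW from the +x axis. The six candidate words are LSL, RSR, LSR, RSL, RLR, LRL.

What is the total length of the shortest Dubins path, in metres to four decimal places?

38.6402 m

Let ψ = atan2(Δy, Δx) = atan2(-27.76, -4.85) = -99.9102° be the start→goal bearing.
Normalize: d = |goal − start| / ρ = 28.180491/4.32 = 6.523262, α = (θ_start − ψ) mod 360° = 209.7102° = 3.660134 rad, β = (θ_goal − ψ) mod 360° = 358.8102° = 6.262420 rad.
Common terms: sin α = -0.495614, cos α = -0.868543, sin β = -0.020764, cos β = 0.999784, cos(α−β) = -0.858065, d² = 42.552946. Work in radians in the unit-radius frame; every candidate has L = ρ·(t + p + q).
LSL: p² = 2 + d² − 2cos(α−β) + 2d(sin α − sin β) = 40.073939; p = √p² = 6.330398; φ = atan2(cos β − cos α, d + sin α − sin β) = 0.299598 rad; t = (φ − α) mod 2π = 2.922649 rad, q = (β − φ) mod 2π = 5.962822 rad → L = 4.32·(2.922649 + 6.330398 + 5.962822) = 4.32·15.215869 = 65.732555 m
RSR: p² = 2 + d² − 2cos(α−β) + 2d(sin β − sin α) = 52.464213; p = √p² = 7.243218; φ = atan2(cos α − cos β, d − sin α + sin β) = -0.260891 rad; t = (α − φ) mod 2π = 3.921025 rad, q = (φ − β) mod 2π = 6.043060 rad → L = 4.32·(3.921025 + 7.243218 + 6.043060) = 4.32·17.207303 = 74.335549 m
LSR: p² = d² − 2 + 2cos(α−β) + 2d(sin α + sin β) = 32.099883; p = √p² = 5.665676; φ = atan2(−cos α − cos β, d + sin α + sin β) − atan2(−2, p) = 0.317502 rad; t = (φ − α) mod 2π = 2.940554 rad, q = (φ − β) mod 2π = 0.338268 rad → L = 4.32·(2.940554 + 5.665676 + 0.338268) = 4.32·8.944498 = 38.640230 m
RSL: p² = d² − 2 + 2cos(α−β) − 2d(sin α + sin β) = 45.573750; p = √p² = 6.750833; φ = atan2(cos α + cos β, d − sin α − sin β) − atan2(2, p) = -0.269381 rad; t = (α − φ) mod 2π = 3.929515 rad, q = (β − φ) mod 2π = 0.248615 rad → L = 4.32·(3.929515 + 6.750833 + 0.248615) = 4.32·10.928963 = 47.213121 m
RLR: c = (6 − d² + 2cos(α−β) + 2d(sin α − sin β))/8 = -5.558027, |c| > 1 → infeasible
LRL: c = (6 − d² + 2cos(α−β) − 2d(sin α − sin β))/8 = -4.009242, |c| > 1 → infeasible
Shortest: LSR with L = 38.640230 m ≈ 38.6402 m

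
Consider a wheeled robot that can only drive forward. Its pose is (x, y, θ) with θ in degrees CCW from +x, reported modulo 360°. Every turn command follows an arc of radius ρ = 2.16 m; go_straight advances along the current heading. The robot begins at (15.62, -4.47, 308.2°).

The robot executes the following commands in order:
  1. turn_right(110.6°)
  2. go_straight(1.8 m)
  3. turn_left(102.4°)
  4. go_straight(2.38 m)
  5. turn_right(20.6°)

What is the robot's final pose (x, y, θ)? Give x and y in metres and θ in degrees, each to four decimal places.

(13.0928, -14.3362, 279.4000°)

set_pose: (x, y, θ) = (15.6200, -4.4700, 308.2000°), ρ = 2.16
turn_right(110.6°): centre at ρ to the right, rotate −110.6° → (14.5757, -7.8647, 197.6000°)
go_straight(1.8): x += 1.8·cos θ, y += 1.8·sin θ → (12.8599, -8.4089, 197.6000°)
turn_left(102.4°): centre at ρ to the left, rotate +102.4° → (11.6424, -11.5478, 300.0000°)
go_straight(2.38): x += 2.38·cos θ, y += 2.38·sin θ → (12.8324, -13.6090, 300.0000°)
turn_right(20.6°): centre at ρ to the right, rotate −20.6° → (13.0928, -14.3362, 279.4000°)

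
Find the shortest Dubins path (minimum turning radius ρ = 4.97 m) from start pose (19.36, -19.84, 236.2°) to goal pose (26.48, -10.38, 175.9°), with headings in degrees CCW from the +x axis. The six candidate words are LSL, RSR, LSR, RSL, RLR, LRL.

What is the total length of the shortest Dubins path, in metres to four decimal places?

Let ψ = atan2(Δy, Δx) = atan2(9.46, 7.12) = 53.0333° be the start→goal bearing.
Normalize: d = |goal − start| / ρ = 11.840017/4.97 = 2.382297, α = (θ_start − ψ) mod 360° = 183.1667° = 3.196862 rad, β = (θ_goal − ψ) mod 360° = 122.8667° = 2.144428 rad.
Common terms: sin α = -0.055241, cos α = -0.998473, sin β = 0.839936, cos β = -0.542686, cos(α−β) = 0.495459, d² = 5.675340. Work in radians in the unit-radius frame; every candidate has L = ρ·(t + p + q).
LSL: p² = 2 + d² − 2cos(α−β) + 2d(sin α − sin β) = 2.419270; p = √p² = 1.555400; φ = atan2(cos β − cos α, d + sin α − sin β) = 0.297400 rad; t = (φ − α) mod 2π = 3.383723 rad, q = (β − φ) mod 2π = 1.847028 rad → L = 4.97·(3.383723 + 1.555400 + 1.847028) = 4.97·6.786152 = 33.727175 m
RSR: p² = 2 + d² − 2cos(α−β) + 2d(sin β − sin α) = 10.949575; p = √p² = 3.309014; φ = atan2(cos α − cos β, d − sin α + sin β) = -0.138180 rad; t = (α − φ) mod 2π = 3.335042 rad, q = (φ − β) mod 2π = 4.000577 rad → L = 4.97·(3.335042 + 3.309014 + 4.000577) = 4.97·10.644633 = 52.903826 m
LSR: p² = d² − 2 + 2cos(α−β) + 2d(sin α + sin β) = 8.405009; p = √p² = 2.899139; φ = atan2(−cos α − cos β, d + sin α + sin β) − atan2(−2, p) = 1.056784 rad; t = (φ − α) mod 2π = 4.143108 rad, q = (φ − β) mod 2π = 5.195541 rad → L = 4.97·(4.143108 + 2.899139 + 5.195541) = 4.97·12.237788 = 60.821808 m
RSL: p² = d² − 2 + 2cos(α−β) − 2d(sin α + sin β) = 0.927505; p = √p² = 0.963071; φ = atan2(cos α + cos β, d − sin α − sin β) − atan2(2, p) = -1.889447 rad; t = (α − φ) mod 2π = 5.086308 rad, q = (β − φ) mod 2π = 4.033875 rad → L = 4.97·(5.086308 + 0.963071 + 4.033875) = 4.97·10.083254 = 50.113772 m
RLR: c = (6 − d² + 2cos(α−β) + 2d(sin α − sin β))/8 = -0.368697; p = 2π − arccos c = 4.334782 rad; φ = atan2(cos α − cos β, d − sin α + sin β) = -0.138180 rad; t = (α − φ + p/2) mod 2π = 5.502433 rad, q = (α − β − t + p) mod 2π = 6.167968 rad → L = 4.97·(5.502433 + 4.334782 + 6.167968) = 4.97·16.005183 = 79.545761 m
LRL: c = (6 − d² + 2cos(α−β) − 2d(sin α − sin β))/8 = 0.697591; p = 2π − arccos c = 5.484419 rad; φ = atan2(cos β − cos α, d + sin α − sin β) = 0.297400 rad; t = (φ − α + p/2) mod 2π = 6.125933 rad, q = (β − α − t + p) mod 2π = 4.589238 rad → L = 4.97·(6.125933 + 5.484419 + 4.589238) = 4.97·16.199590 = 80.511963 m
Shortest: LSL with L = 33.727175 m ≈ 33.7272 m

33.7272 m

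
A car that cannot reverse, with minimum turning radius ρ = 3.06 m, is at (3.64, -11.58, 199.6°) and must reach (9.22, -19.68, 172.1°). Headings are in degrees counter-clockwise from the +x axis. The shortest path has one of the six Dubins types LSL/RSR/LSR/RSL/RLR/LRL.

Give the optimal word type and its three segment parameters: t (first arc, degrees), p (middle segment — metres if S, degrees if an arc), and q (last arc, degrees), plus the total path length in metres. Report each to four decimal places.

Let ψ = atan2(Δy, Δx) = atan2(-8.10, 5.58) = -55.4375° be the start→goal bearing.
Normalize: d = |goal − start| / ρ = 9.835975/3.06 = 3.214371, α = (θ_start − ψ) mod 360° = 255.0375° = 4.451244 rad, β = (θ_goal − ψ) mod 360° = 227.5375° = 3.971278 rad.
Common terms: sin α = -0.966095, cos α = -0.258187, sin β = -0.737719, cos β = -0.675108, cos(α−β) = 0.887011, d² = 10.332180. Work in radians in the unit-radius frame; every candidate has L = ρ·(t + p + q).
LSL: p² = 2 + d² − 2cos(α−β) + 2d(sin α − sin β) = 9.089989; p = √p² = 3.014961; φ = atan2(cos β − cos α, d + sin α − sin β) = -0.138728 rad; t = (φ − α) mod 2π = 1.693213 rad, q = (β − φ) mod 2π = 4.110007 rad → L = 3.06·(1.693213 + 3.014961 + 4.110007) = 3.06·8.818181 = 26.983633 m
RSR: p² = 2 + d² − 2cos(α−β) + 2d(sin β − sin α) = 12.026328; p = √p² = 3.467900; φ = atan2(cos α − cos β, d − sin α + sin β) = 0.120514 rad; t = (α − φ) mod 2π = 4.330729 rad, q = (φ − β) mod 2π = 2.432422 rad → L = 3.06·(4.330729 + 3.467900 + 2.432422) = 3.06·10.231050 = 31.307014 m
LSR: p² = d² − 2 + 2cos(α−β) + 2d(sin α + sin β) = -0.847178 < 0 → infeasible
RSL: p² = d² − 2 + 2cos(α−β) − 2d(sin α + sin β) = 21.059581; p = √p² = 4.589072; φ = atan2(cos α + cos β, d − sin α − sin β) − atan2(2, p) = -0.598532 rad; t = (α − φ) mod 2π = 5.049776 rad, q = (β − φ) mod 2π = 4.569810 rad → L = 3.06·(5.049776 + 4.589072 + 4.569810) = 3.06·14.208658 = 43.478493 m
RLR: c = (6 − d² + 2cos(α−β) + 2d(sin α − sin β))/8 = -0.503291; p = 2π − arccos c = 4.184986 rad; φ = atan2(cos α − cos β, d − sin α + sin β) = 0.120514 rad; t = (α − φ + p/2) mod 2π = 0.140037 rad, q = (α − β − t + p) mod 2π = 4.524914 rad → L = 3.06·(0.140037 + 4.184986 + 4.524914) = 3.06·8.849937 = 27.080809 m
LRL: c = (6 − d² + 2cos(α−β) − 2d(sin α − sin β))/8 = -0.136249; p = 2π − arccos c = 4.575715 rad; φ = atan2(cos β − cos α, d + sin α − sin β) = -0.138728 rad; t = (φ − α + p/2) mod 2π = 3.981071 rad, q = (β − α − t + p) mod 2π = 0.114679 rad → L = 3.06·(3.981071 + 4.575715 + 0.114679) = 3.06·8.671465 = 26.534683 m
Shortest: LRL with L = 26.534683 m ≈ 26.5347 m
Convert LRL to answer units (arcs ×180/π): t = 3.981071·180/π = 228.0986°, p = 4.575715·180/π = 262.1692°, q = 0.114679·180/π = 6.5706°, L = 26.5347 m.

LRL: t = 228.0986°, p = 262.1692°, q = 6.5706°, L = 26.5347 m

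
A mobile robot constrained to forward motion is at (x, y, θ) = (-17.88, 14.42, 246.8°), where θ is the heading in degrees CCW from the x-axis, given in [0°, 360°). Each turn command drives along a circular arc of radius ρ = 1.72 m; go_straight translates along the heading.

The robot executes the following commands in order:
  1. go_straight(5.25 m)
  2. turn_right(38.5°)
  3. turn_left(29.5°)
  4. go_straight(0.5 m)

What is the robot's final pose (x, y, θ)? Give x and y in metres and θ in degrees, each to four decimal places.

set_pose: (x, y, θ) = (-17.8800, 14.4200, 246.8000°), ρ = 1.72
go_straight(5.25): x += 5.25·cos θ, y += 5.25·sin θ → (-19.9482, 9.5945, 246.8000°)
turn_right(38.5°): centre at ρ to the right, rotate −38.5° → (-20.7137, 8.7577, 208.3000°)
turn_left(29.5°): centre at ρ to the left, rotate +29.5° → (-21.3537, 8.1598, 237.8000°)
go_straight(0.5): x += 0.5·cos θ, y += 0.5·sin θ → (-21.6201, 7.7367, 237.8000°)

(-21.6201, 7.7367, 237.8000°)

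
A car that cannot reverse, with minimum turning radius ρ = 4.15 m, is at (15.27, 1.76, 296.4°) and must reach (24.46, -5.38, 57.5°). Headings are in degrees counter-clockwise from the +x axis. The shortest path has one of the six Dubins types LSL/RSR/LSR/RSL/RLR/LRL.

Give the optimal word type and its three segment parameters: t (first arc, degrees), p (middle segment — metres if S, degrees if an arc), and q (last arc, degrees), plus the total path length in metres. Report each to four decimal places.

Let ψ = atan2(Δy, Δx) = atan2(-7.14, 9.19) = -37.8448° be the start→goal bearing.
Normalize: d = |goal − start| / ρ = 11.637684/4.15 = 2.804261, α = (θ_start − ψ) mod 360° = 334.2448° = 5.833672 rad, β = (θ_goal − ψ) mod 360° = 95.3448° = 1.664080 rad.
Common terms: sin α = -0.434528, cos α = 0.900658, sin β = 0.995652, cos β = -0.093148, cos(α−β) = -0.516533, d² = 7.863882. Work in radians in the unit-radius frame; every candidate has L = ρ·(t + p + q).
LSL: p² = 2 + d² − 2cos(α−β) + 2d(sin α − sin β) = 2.875752; p = √p² = 1.695804; φ = atan2(cos β − cos α, d + sin α − sin β) = -0.626161 rad; t = (φ − α) mod 2π = 6.106538 rad, q = (β − φ) mod 2π = 2.290241 rad → L = 4.15·(6.106538 + 1.695804 + 2.290241) = 4.15·10.092583 = 41.884220 m
RSR: p² = 2 + d² − 2cos(α−β) + 2d(sin β − sin α) = 18.918145; p = √p² = 4.349499; φ = atan2(cos α − cos β, d − sin α + sin β) = 0.230524 rad; t = (α − φ) mod 2π = 5.603148 rad, q = (φ − β) mod 2π = 4.849629 rad → L = 4.15·(5.603148 + 4.349499 + 4.849629) = 4.15·14.802276 = 61.429446 m
LSR: p² = d² − 2 + 2cos(α−β) + 2d(sin α + sin β) = 7.977895; p = √p² = 2.824517; φ = atan2(−cos α − cos β, d + sin α + sin β) − atan2(−2, p) = 0.380638 rad; t = (φ − α) mod 2π = 0.830152 rad, q = (φ − β) mod 2π = 4.999744 rad → L = 4.15·(0.830152 + 2.824517 + 4.999744) = 4.15·8.654413 = 35.915812 m
RSL: p² = d² − 2 + 2cos(α−β) − 2d(sin α + sin β) = 1.683735; p = √p² = 1.297588; φ = atan2(cos α + cos β, d − sin α − sin β) − atan2(2, p) = -0.649721 rad; t = (α − φ) mod 2π = 0.200208 rad, q = (β − φ) mod 2π = 2.313801 rad → L = 4.15·(0.200208 + 1.297588 + 2.313801) = 4.15·3.811597 = 15.818127 m
RLR: c = (6 − d² + 2cos(α−β) + 2d(sin α − sin β))/8 = -1.364768, |c| > 1 → infeasible
LRL: c = (6 − d² + 2cos(α−β) − 2d(sin α − sin β))/8 = 0.640531; p = 2π − arccos c = 5.407579 rad; φ = atan2(cos β − cos α, d + sin α − sin β) = -0.626161 rad; t = (φ − α + p/2) mod 2π = 2.527142 rad, q = (β − α − t + p) mod 2π = 4.994031 rad → L = 4.15·(2.527142 + 5.407579 + 4.994031) = 4.15·12.928751 = 53.654316 m
Shortest: RSL with L = 15.818127 m ≈ 15.8181 m
Convert RSL to answer units (arcs ×180/π): t = 0.200208·180/π = 11.4710°, p = ρ·p = 4.15·1.297588 = 5.3850 m, q = 2.313801·180/π = 132.5710°, L = 15.8181 m.

RSL: t = 11.4710°, p = 5.3850 m, q = 132.5710°, L = 15.8181 m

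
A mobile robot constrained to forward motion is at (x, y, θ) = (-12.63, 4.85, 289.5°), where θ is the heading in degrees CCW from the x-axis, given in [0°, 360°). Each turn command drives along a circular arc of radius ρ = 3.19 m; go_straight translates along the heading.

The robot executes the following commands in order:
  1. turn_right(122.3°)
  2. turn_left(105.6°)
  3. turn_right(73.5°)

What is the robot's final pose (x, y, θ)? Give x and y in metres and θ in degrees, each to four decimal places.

set_pose: (x, y, θ) = (-12.6300, 4.8500, 289.5000°), ρ = 3.19
turn_right(122.3°): centre at ρ to the right, rotate −122.3° → (-16.3438, 0.6744, 167.2000°)
turn_left(105.6°): centre at ρ to the left, rotate +105.6° → (-20.2367, -2.5921, 272.8000°)
turn_right(73.5°): centre at ρ to the right, rotate −73.5° → (-22.3685, -5.7587, 199.3000°)

(-22.3685, -5.7587, 199.3000°)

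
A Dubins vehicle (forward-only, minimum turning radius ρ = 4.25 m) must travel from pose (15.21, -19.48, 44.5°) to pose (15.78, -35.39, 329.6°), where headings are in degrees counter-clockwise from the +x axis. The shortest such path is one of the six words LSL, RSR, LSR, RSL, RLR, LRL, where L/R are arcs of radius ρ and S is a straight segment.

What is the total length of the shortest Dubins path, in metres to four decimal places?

Let ψ = atan2(Δy, Δx) = atan2(-15.91, 0.57) = -87.9482° be the start→goal bearing.
Normalize: d = |goal − start| / ρ = 15.920207/4.25 = 3.745931, α = (θ_start − ψ) mod 360° = 132.4482° = 2.311657 rad, β = (θ_goal − ψ) mod 360° = 57.5482° = 1.004405 rad.
Common terms: sin α = 0.737888, cos α = -0.674923, sin β = 0.843843, cos β = 0.536590, cos(α−β) = 0.260505, d² = 14.032000. Work in radians in the unit-radius frame; every candidate has L = ρ·(t + p + q).
LSL: p² = 2 + d² − 2cos(α−β) + 2d(sin α − sin β) = 14.717193; p = √p² = 3.836299; φ = atan2(cos β − cos α, d + sin α − sin β) = 0.321302 rad; t = (φ − α) mod 2π = 4.292831 rad, q = (β − φ) mod 2π = 0.683103 rad → L = 4.25·(4.292831 + 3.836299 + 0.683103) = 4.25·8.812233 = 37.451991 m
RSR: p² = 2 + d² − 2cos(α−β) + 2d(sin β − sin α) = 16.304789; p = √p² = 4.037919; φ = atan2(cos α − cos β, d − sin α + sin β) = -0.304728 rad; t = (α − φ) mod 2π = 2.616385 rad, q = (φ − β) mod 2π = 4.974052 rad → L = 4.25·(2.616385 + 4.037919 + 4.974052) = 4.25·11.628356 = 49.420512 m
LSR: p² = d² − 2 + 2cos(α−β) + 2d(sin α + sin β) = 24.403120; p = √p² = 4.939951; φ = atan2(−cos α − cos β, d + sin α + sin β) − atan2(−2, p) = 0.410650 rad; t = (φ − α) mod 2π = 4.382179 rad, q = (φ − β) mod 2π = 5.689430 rad → L = 4.25·(4.382179 + 4.939951 + 5.689430) = 4.25·15.011561 = 63.799132 m
RSL: p² = d² − 2 + 2cos(α−β) − 2d(sin α + sin β) = 0.702898; p = √p² = 0.838390; φ = atan2(cos α + cos β, d − sin α − sin β) − atan2(2, p) = -1.237685 rad; t = (α − φ) mod 2π = 3.549341 rad, q = (β − φ) mod 2π = 2.242090 rad → L = 4.25·(3.549341 + 0.838390 + 2.242090) = 4.25·6.629821 = 28.176738 m
RLR: c = (6 − d² + 2cos(α−β) + 2d(sin α − sin β))/8 = -1.038099, |c| > 1 → infeasible
LRL: c = (6 − d² + 2cos(α−β) − 2d(sin α − sin β))/8 = -0.839649; p = 2π − arccos c = 3.715752 rad; φ = atan2(cos β − cos α, d + sin α − sin β) = 0.321302 rad; t = (φ − α + p/2) mod 2π = 6.150707 rad, q = (β − α − t + p) mod 2π = 2.540979 rad → L = 4.25·(6.150707 + 3.715752 + 2.540979) = 4.25·12.407438 = 52.731611 m
Shortest: RSL with L = 28.176738 m ≈ 28.1767 m

28.1767 m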